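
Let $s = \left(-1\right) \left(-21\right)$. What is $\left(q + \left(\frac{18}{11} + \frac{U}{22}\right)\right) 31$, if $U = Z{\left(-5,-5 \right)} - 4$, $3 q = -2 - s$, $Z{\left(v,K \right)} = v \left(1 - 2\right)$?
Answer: $- \frac{12245}{66} \approx -185.53$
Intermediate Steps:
$s = 21$
$Z{\left(v,K \right)} = - v$ ($Z{\left(v,K \right)} = v \left(-1\right) = - v$)
$q = - \frac{23}{3}$ ($q = \frac{-2 - 21}{3} = \frac{1}{3} \left(-23\right) = - \frac{23}{3} \approx -7.6667$)
$U = 1$ ($U = \left(-1\right) \left(-5\right) - 4 = 5 - 4 = 1$)
$\left(q + \left(\frac{18}{11} + \frac{U}{22}\right)\right) 31 = \left(- \frac{23}{3} + \left(\frac{18}{11} + 1 \cdot \frac{1}{22}\right)\right) 31 = \left(- \frac{23}{3} + \left(18 \cdot \frac{1}{11} + 1 \cdot \frac{1}{22}\right)\right) 31 = \left(- \frac{23}{3} + \left(\frac{18}{11} + \frac{1}{22}\right)\right) 31 = \left(- \frac{23}{3} + \frac{37}{22}\right) 31 = \left(- \frac{395}{66}\right) 31 = - \frac{12245}{66}$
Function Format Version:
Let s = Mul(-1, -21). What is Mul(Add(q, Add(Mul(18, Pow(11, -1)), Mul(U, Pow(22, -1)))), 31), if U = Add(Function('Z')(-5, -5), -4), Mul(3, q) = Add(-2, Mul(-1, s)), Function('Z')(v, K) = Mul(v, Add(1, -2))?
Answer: Rational(-12245, 66) ≈ -185.53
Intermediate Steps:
s = 21
Function('Z')(v, K) = Mul(-1, v) (Function('Z')(v, K) = Mul(v, -1) = Mul(-1, v))
q = Rational(-23, 3) (q = Mul(Rational(1, 3), Add(-2, Mul(-1, 21))) = Mul(Rational(1, 3), Add(-2, -21)) = Mul(Rational(1, 3), -23) = Rational(-23, 3) ≈ -7.6667)
U = 1 (U = Add(Mul(-1, -5), -4) = Add(5, -4) = 1)
Mul(Add(q, Add(Mul(18, Pow(11, -1)), Mul(U, Pow(22, -1)))), 31) = Mul(Add(Rational(-23, 3), Add(Mul(18, Pow(11, -1)), Mul(1, Pow(22, -1)))), 31) = Mul(Add(Rational(-23, 3), Add(Mul(18, Rational(1, 11)), Mul(1, Rational(1, 22)))), 31) = Mul(Add(Rational(-23, 3), Add(Rational(18, 11), Rational(1, 22))), 31) = Mul(Add(Rational(-23, 3), Rational(37, 22)), 31) = Mul(Rational(-395, 66), 31) = Rational(-12245, 66)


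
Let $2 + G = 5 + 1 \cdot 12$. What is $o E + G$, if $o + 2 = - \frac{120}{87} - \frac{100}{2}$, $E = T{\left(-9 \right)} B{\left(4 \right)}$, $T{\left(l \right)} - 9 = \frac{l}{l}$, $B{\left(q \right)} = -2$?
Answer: $\frac{31395}{29} \approx 1082.6$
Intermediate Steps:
$T{\left(l \right)} = 10$ ($T{\left(l \right)} = 9 + \frac{l}{l} = 9 + 1 = 10$)
$G = 15$ ($G = -2 + \left(5 + 1 \cdot 12\right) = -2 + \left(5 + 12\right) = -2 + 17 = 15$)
$E = -20$ ($E = 10 \left(-2\right) = -20$)
$o = - \frac{1548}{29}$ ($o = -2 - \left(50 + \frac{40}{29}\right) = -2 - \frac{1490}{29} = - \frac{1548}{29} \approx -53.379$)
$o E + G = \left(- \frac{1548}{29}\right) \left(-20\right) + 15 = \frac{30960}{29} + 15 = \frac{31395}{29}$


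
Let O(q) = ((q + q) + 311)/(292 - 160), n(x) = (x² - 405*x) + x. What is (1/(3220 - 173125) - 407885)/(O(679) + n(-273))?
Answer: -3049274840744/1381783052035 ≈ -2.2068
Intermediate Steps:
n(x) = x² - 404*x
O(q) = 311/132 + q/66 (O(q) = (2*q + 311)/132 = (311 + 2*q)*(1/132) = 311/132 + q/66)
(1/(3220 - 173125) - 407885)/(O(679) + n(-273)) = (1/(3220 - 173125) - 407885)/((311/132 + (1/66)*679) - 273*(-404 - 273)) = (1/(-169905) - 407885)/((311/132 + 679/66) - 273*(-677)) = (-1/169905 - 407885)/(1669/132 + 184821) = -69301700926/(169905*24398041/132) = -69301700926/169905*132/24398041 = -3049274840744/1381783052035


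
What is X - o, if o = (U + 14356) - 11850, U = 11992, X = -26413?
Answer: -40911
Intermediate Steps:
o = 14498 (o = (11992 + 14356) - 11850 = 26348 - 11850 = 14498)
X - o = -26413 - 1*14498 = -26413 - 14498 = -40911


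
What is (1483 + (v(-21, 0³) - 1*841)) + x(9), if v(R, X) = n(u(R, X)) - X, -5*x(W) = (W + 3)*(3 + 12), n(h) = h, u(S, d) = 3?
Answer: 609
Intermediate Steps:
x(W) = -9 - 3*W (x(W) = -(W + 3)*(3 + 12)/5 = -(3 + W)*15/5 = -(45 + 15*W)/5 = -9 - 3*W)
v(R, X) = 3 - X
(1483 + (v(-21, 0³) - 1*841)) + x(9) = (1483 + ((3 - 1*0³) - 1*841)) + (-9 - 3*9) = (1483 + ((3 - 1*0) - 841)) + (-9 - 27) = (1483 + ((3 + 0) - 841)) - 36 = (1483 + (3 - 841)) - 36 = (1483 - 838) - 36 = 645 - 36 = 609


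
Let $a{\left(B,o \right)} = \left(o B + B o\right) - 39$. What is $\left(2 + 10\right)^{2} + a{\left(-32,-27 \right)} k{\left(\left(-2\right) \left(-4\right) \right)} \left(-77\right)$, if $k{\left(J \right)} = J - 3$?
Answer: $-650121$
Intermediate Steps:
$k{\left(J \right)} = -3 + J$
$a{\left(B,o \right)} = -39 + 2 B o$ ($a{\left(B,o \right)} = \left(B o + B o\right) - 39 = 2 B o - 39 = -39 + 2 B o$)
$\left(2 + 10\right)^{2} + a{\left(-32,-27 \right)} k{\left(\left(-2\right) \left(-4\right) \right)} \left(-77\right) = \left(2 + 10\right)^{2} + \left(-39 + 2 \left(-32\right) \left(-27\right)\right) \left(-3 - -8\right) \left(-77\right) = 12^{2} + \left(-39 + 1728\right) \left(-3 + 8\right) \left(-77\right) = 144 + 1689 \cdot 5 \left(-77\right) = 144 + 1689 \left(-385\right) = 144 - 650265 = -650121$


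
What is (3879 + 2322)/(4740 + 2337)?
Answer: 2067/2359 ≈ 0.87622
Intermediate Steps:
(3879 + 2322)/(4740 + 2337) = 6201/7077 = 6201*(1/7077) = 2067/2359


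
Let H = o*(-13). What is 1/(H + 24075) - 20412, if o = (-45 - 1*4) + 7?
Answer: -502563851/24621 ≈ -20412.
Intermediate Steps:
o = -42 (o = (-45 - 4) + 7 = -49 + 7 = -42)
H = 546 (H = -42*(-13) = 546)
1/(H + 24075) - 20412 = 1/(546 + 24075) - 20412 = 1/24621 - 20412 = -502563851/24621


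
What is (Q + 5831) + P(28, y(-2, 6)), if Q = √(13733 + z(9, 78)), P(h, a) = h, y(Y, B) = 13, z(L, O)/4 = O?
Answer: 5859 + 53*√5 ≈ 5977.5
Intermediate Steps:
z(L, O) = 4*O
Q = 53*√5 (Q = √(13733 + 4*78) = √(13733 + 312) = √14045 = 53*√5 ≈ 118.51)
(Q + 5831) + P(28, y(-2, 6)) = (53*√5 + 5831) + 28 = (5831 + 53*√5) + 28 = 5859 + 53*√5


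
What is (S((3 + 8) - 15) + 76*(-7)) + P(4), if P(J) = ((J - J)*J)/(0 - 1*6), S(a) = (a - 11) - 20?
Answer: -567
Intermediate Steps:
S(a) = -31 + a (S(a) = (-11 + a) - 20 = -31 + a)
P(J) = 0 (P(J) = (0*J)/(0 - 6) = 0/(-6) = 0*(-1/6) = 0)
(S((3 + 8) - 15) + 76*(-7)) + P(4) = ((-31 + ((3 + 8) - 15)) + 76*(-7)) + 0 = ((-31 + (11 - 15)) - 532) + 0 = ((-31 - 4) - 532) + 0 = (-35 - 532) + 0 = -567 + 0 = -567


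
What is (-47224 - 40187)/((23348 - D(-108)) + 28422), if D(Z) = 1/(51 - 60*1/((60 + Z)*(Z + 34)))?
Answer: -439706467/260420258 ≈ -1.6884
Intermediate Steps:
D(Z) = 1/(51 - 60/((34 + Z)*(60 + Z))) (D(Z) = 1/(51 - 60*1/((34 + Z)*(60 + Z))) = 1/(51 - 60/((34 + Z)*(60 + Z))))
(-47224 - 40187)/((23348 - D(-108)) + 28422) = (-47224 - 40187)/((23348 - (2040 + (-108)² + 94*(-108))/(3*(34660 + 17*(-108)² + 1598*(-108)))) + 28422) = -87411/((23348 - (2040 + 11664 - 10152)/(3*(34660 + 17*11664 - 172584))) + 28422) = -87411/((23348 - 3552/(3*(34660 + 198288 - 172584))) + 28422) = -87411/((23348 - 3552/(3*60364)) + 28422) = -87411/((23348 - 1*296/15091) + 28422) = -87411/((23348 - 296/15091) + 28422) = -87411/(352344372/15091 + 28422) = -87411/781260774/15091 = -87411*15091/781260774 = -439706467/260420258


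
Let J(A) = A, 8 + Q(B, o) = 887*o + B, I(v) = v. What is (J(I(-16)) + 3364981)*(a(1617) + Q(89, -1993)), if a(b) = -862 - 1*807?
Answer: -5953898406735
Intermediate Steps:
Q(B, o) = -8 + B + 887*o (Q(B, o) = -8 + (887*o + B) = -8 + (B + 887*o) = -8 + B + 887*o)
a(b) = -1669 (a(b) = -862 - 807 = -1669)
(J(I(-16)) + 3364981)*(a(1617) + Q(89, -1993)) = (-16 + 3364981)*(-1669 + (-8 + 89 + 887*(-1993))) = 3364965*(-1669 + (-8 + 89 - 1767791)) = 3364965*(-1669 - 1767710) = 3364965*(-1769379) = -5953898406735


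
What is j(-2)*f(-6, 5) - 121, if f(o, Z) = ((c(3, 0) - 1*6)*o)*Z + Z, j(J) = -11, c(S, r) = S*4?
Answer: 1804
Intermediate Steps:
c(S, r) = 4*S
f(o, Z) = Z + 6*Z*o (f(o, Z) = ((4*3 - 1*6)*o)*Z + Z = ((12 - 6)*o)*Z + Z = (6*o)*Z + Z = 6*Z*o + Z = Z + 6*Z*o)
j(-2)*f(-6, 5) - 121 = -55*(1 + 6*(-6)) - 121 = -55*(1 - 36) - 121 = -55*(-35) - 121 = -11*(-175) - 121 = 1925 - 121 = 1804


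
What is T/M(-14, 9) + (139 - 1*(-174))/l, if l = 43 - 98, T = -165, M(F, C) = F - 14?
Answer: 311/1540 ≈ 0.20195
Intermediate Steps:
M(F, C) = -14 + F
l = -55
T/M(-14, 9) + (139 - 1*(-174))/l = -165/(-14 - 14) + (139 - 1*(-174))/(-55) = -165/(-28) + (139 + 174)*(-1/55) = -165*(-1/28) + 313*(-1/55) = 165/28 - 313/55 = 311/1540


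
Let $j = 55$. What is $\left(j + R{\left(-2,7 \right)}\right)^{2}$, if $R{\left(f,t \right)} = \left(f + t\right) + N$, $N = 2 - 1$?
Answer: $3721$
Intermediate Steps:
$N = 1$
$R{\left(f,t \right)} = 1 + f + t$ ($R{\left(f,t \right)} = \left(f + t\right) + 1 = 1 + f + t$)
$\left(j + R{\left(-2,7 \right)}\right)^{2} = \left(55 + \left(1 - 2 + 7\right)\right)^{2} = \left(55 + 6\right)^{2} = 61^{2} = 3721$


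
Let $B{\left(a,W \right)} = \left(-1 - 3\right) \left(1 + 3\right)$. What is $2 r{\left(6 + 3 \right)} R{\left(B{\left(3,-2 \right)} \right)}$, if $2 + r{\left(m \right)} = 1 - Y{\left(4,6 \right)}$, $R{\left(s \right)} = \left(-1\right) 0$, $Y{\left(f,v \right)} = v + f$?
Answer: $0$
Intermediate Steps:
$Y{\left(f,v \right)} = f + v$
$B{\left(a,W \right)} = -16$ ($B{\left(a,W \right)} = \left(-4\right) 4 = -16$)
$R{\left(s \right)} = 0$
$r{\left(m \right)} = -11$ ($r{\left(m \right)} = -2 + \left(1 - \left(4 + 6\right)\right) = -2 + \left(1 - 10\right) = -2 - 9 = -11$)
$2 r{\left(6 + 3 \right)} R{\left(B{\left(3,-2 \right)} \right)} = 2 \left(-11\right) 0 = \left(-22\right) 0 = 0$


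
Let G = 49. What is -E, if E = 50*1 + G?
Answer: -99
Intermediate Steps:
E = 99 (E = 50*1 + 49 = 50 + 49 = 99)
-E = -1*99 = -99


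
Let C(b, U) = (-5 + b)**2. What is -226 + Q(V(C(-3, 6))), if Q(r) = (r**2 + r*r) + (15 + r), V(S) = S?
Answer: 8045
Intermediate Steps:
Q(r) = 15 + r + 2*r**2 (Q(r) = (r**2 + r**2) + (15 + r) = 2*r**2 + (15 + r) = 15 + r + 2*r**2)
-226 + Q(V(C(-3, 6))) = -226 + (15 + (-5 - 3)**2 + 2*((-5 - 3)**2)**2) = -226 + (15 + (-8)**2 + 2*((-8)**2)**2) = -226 + (15 + 64 + 2*64**2) = -226 + (15 + 64 + 2*4096) = -226 + (15 + 64 + 8192) = -226 + 8271 = 8045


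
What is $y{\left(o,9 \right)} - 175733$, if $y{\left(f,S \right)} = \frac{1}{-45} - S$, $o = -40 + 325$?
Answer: $- \frac{7908391}{45} \approx -1.7574 \cdot 10^{5}$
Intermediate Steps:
$o = 285$
$y{\left(f,S \right)} = - \frac{1}{45} - S$
$y{\left(o,9 \right)} - 175733 = \left(- \frac{1}{45} - 9\right) - 175733 = - \frac{406}{45} - 175733 = - \frac{7908391}{45}$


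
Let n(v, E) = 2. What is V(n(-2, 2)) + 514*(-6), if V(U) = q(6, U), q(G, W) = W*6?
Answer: -3072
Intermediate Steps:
q(G, W) = 6*W
V(U) = 6*U
V(n(-2, 2)) + 514*(-6) = 6*2 + 514*(-6) = 12 - 3084 = -3072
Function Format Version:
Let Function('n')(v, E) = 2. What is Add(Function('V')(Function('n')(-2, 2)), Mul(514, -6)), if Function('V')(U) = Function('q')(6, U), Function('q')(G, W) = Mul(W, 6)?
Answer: -3072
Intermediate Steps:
Function('q')(G, W) = Mul(6, W)
Function('V')(U) = Mul(6, U)
Add(Function('V')(Function('n')(-2, 2)), Mul(514, -6)) = Add(Mul(6, 2), Mul(514, -6)) = Add(12, -3084) = -3072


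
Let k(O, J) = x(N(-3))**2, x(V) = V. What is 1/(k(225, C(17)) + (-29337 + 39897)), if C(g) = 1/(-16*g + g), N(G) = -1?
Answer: 1/10561 ≈ 9.4688e-5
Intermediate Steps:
C(g) = -1/(15*g) (C(g) = 1/(-15*g) = -1/(15*g))
k(O, J) = 1 (k(O, J) = (-1)**2 = 1)
1/(k(225, C(17)) + (-29337 + 39897)) = 1/(1 + (-29337 + 39897)) = 1/(1 + 10560) = 1/10561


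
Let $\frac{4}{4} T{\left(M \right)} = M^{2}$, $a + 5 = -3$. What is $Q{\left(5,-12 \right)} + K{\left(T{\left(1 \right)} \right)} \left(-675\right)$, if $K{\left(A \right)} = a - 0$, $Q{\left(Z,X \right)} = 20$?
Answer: $5420$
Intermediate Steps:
$a = -8$ ($a = -5 - 3 = -8$)
$T{\left(M \right)} = M^{2}$
$K{\left(A \right)} = -8$ ($K{\left(A \right)} = -8 - 0 = -8 + 0 = -8$)
$Q{\left(5,-12 \right)} + K{\left(T{\left(1 \right)} \right)} \left(-675\right) = 20 - -5400 = 20 + 5400 = 5420$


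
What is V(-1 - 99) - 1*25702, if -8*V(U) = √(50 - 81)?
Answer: -25702 - I*√31/8 ≈ -25702.0 - 0.69597*I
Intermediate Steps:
V(U) = -I*√31/8 (V(U) = -√(50 - 81)/8 = -I*√31/8)
V(-1 - 99) - 1*25702 = -I*√31/8 - 1*25702 = -I*√31/8 - 25702 = -25702 - I*√31/8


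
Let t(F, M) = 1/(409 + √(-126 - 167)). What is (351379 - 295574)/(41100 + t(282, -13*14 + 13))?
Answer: 384345319401245/283067710159801 + 55805*I*√293/283067710159801 ≈ 1.3578 + 3.3746e-9*I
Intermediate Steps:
t(F, M) = 1/(409 + I*√293) (t(F, M) = 1/(409 + √(-293)) = 1/(409 + I*√293))
(351379 - 295574)/(41100 + t(282, -13*14 + 13)) = (351379 - 295574)/(41100 + (409/167574 - I*√293/167574)) = 55805/(6887291809/167574 - I*√293/167574)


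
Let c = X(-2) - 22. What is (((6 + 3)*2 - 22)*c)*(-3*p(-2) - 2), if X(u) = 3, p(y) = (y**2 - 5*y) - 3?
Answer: -2660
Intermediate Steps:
p(y) = -3 + y**2 - 5*y
c = -19 (c = 3 - 22 = -19)
(((6 + 3)*2 - 22)*c)*(-3*p(-2) - 2) = (((6 + 3)*2 - 22)*(-19))*(-3*(-3 + (-2)**2 - 5*(-2)) - 2) = ((9*2 - 22)*(-19))*(-3*(-3 + 4 + 10) - 2) = ((18 - 22)*(-19))*(-3*11 - 2) = (-4*(-19))*(-33 - 2) = 76*(-35) = -2660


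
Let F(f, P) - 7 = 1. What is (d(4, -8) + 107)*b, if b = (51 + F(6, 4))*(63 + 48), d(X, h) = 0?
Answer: 700743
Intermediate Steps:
F(f, P) = 8 (F(f, P) = 7 + 1 = 8)
b = 6549 (b = (51 + 8)*(63 + 48) = 59*111 = 6549)
(d(4, -8) + 107)*b = (0 + 107)*6549 = 107*6549 = 700743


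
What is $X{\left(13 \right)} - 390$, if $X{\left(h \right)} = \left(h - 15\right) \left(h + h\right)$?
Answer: $-442$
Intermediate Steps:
$X{\left(h \right)} = 2 h \left(-15 + h\right)$ ($X{\left(h \right)} = \left(-15 + h\right) 2 h = 2 h \left(-15 + h\right)$)
$X{\left(13 \right)} - 390 = 2 \cdot 13 \left(-15 + 13\right) - 390 = 2 \cdot 13 \left(-2\right) - 390 = -52 - 390 = -442$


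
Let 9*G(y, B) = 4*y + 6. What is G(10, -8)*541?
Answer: 24886/9 ≈ 2765.1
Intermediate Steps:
G(y, B) = 2/3 + 4*y/9 (G(y, B) = (4*y + 6)/9 = (6 + 4*y)/9 = 2/3 + 4*y/9)
G(10, -8)*541 = (2/3 + (4/9)*10)*541 = (2/3 + 40/9)*541 = (46/9)*541 = 24886/9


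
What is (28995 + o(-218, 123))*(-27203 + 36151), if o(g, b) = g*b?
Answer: 19515588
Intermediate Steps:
o(g, b) = b*g
(28995 + o(-218, 123))*(-27203 + 36151) = (28995 + 123*(-218))*(-27203 + 36151) = (28995 - 26814)*8948 = 2181*8948 = 19515588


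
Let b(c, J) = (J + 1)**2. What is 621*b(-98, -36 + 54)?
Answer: 224181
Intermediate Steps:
b(c, J) = (1 + J)**2
621*b(-98, -36 + 54) = 621*(1 + (-36 + 54))**2 = 621*(1 + 18)**2 = 621*19**2 = 621*361 = 224181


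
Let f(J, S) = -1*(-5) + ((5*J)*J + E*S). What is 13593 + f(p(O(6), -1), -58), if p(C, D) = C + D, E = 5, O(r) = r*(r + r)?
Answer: 38513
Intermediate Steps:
O(r) = 2*r² (O(r) = r*(2*r) = 2*r²)
f(J, S) = 5 + 5*S + 5*J² (f(J, S) = -1*(-5) + ((5*J)*J + 5*S) = 5 + (5*J² + 5*S) = 5 + (5*S + 5*J²) = 5 + 5*S + 5*J²)
13593 + f(p(O(6), -1), -58) = 13593 + (5 + 5*(-58) + 5*(2*6² - 1)²) = 13593 + (5 - 290 + 5*(2*36 - 1)²) = 13593 + (5 - 290 + 5*(72 - 1)²) = 13593 + (5 - 290 + 5*71²) = 13593 + (5 - 290 + 5*5041) = 13593 + (5 - 290 + 25205) = 13593 + 24920 = 38513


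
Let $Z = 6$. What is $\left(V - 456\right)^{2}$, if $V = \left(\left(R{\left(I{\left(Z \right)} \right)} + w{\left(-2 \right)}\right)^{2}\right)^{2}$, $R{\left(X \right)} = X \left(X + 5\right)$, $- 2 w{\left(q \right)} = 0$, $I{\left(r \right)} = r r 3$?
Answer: $492059466899874707620016169000000$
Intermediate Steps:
$I{\left(r \right)} = 3 r^{2}$ ($I{\left(r \right)} = r^{2} \cdot 3 = 3 r^{2}$)
$w{\left(q \right)} = 0$ ($w{\left(q \right)} = \left(- \frac{1}{2}\right) 0 = 0$)
$R{\left(X \right)} = X \left(5 + X\right)$
$V = 22182413459763456$ ($V = \left(\left(3 \cdot 6^{2} \left(5 + 3 \cdot 6^{2}\right) + 0\right)^{2}\right)^{2} = \left(\left(3 \cdot 36 \left(5 + 3 \cdot 36\right) + 0\right)^{2}\right)^{2} = \left(\left(108 \left(5 + 108\right) + 0\right)^{2}\right)^{2} = \left(\left(108 \cdot 113 + 0\right)^{2}\right)^{2} = \left(\left(12204 + 0\right)^{2}\right)^{2} = \left(12204^{2}\right)^{2} = 148937616^{2} = 22182413459763456$)
$\left(V - 456\right)^{2} = \left(22182413459763456 - 456\right)^{2} = 22182413459763000^{2} = 492059466899874707620016169000000$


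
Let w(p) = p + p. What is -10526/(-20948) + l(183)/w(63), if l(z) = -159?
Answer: -83519/109977 ≈ -0.75942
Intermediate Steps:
w(p) = 2*p
-10526/(-20948) + l(183)/w(63) = -10526/(-20948) - 159/(2*63) = -10526*(-1/20948) - 159/126 = 5263/10474 - 159*1/126 = 5263/10474 - 53/42 = -83519/109977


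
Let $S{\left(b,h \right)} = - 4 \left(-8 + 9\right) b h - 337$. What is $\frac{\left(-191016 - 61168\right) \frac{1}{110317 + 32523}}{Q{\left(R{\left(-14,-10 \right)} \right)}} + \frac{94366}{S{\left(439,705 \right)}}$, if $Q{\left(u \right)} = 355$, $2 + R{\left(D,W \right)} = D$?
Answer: $- \frac{637176716941}{7849103262425} \approx -0.081178$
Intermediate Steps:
$R{\left(D,W \right)} = -2 + D$
$S{\left(b,h \right)} = -337 - 4 b h$ ($S{\left(b,h \right)} = \left(-4\right) 1 b h - 337 = - 4 b h - 337 = -337 - 4 b h$)
$\frac{\left(-191016 - 61168\right) \frac{1}{110317 + 32523}}{Q{\left(R{\left(-14,-10 \right)} \right)}} + \frac{94366}{S{\left(439,705 \right)}} = \frac{\left(-191016 - 61168\right) \frac{1}{110317 + 32523}}{355} + \frac{94366}{-337 - 1756 \cdot 705} = - \frac{252184}{142840} \cdot \frac{1}{355} + \frac{94366}{-337 - 1237980} = \left(-252184\right) \frac{1}{142840} \cdot \frac{1}{355} + \frac{94366}{-1238317} = \left(- \frac{31523}{17855}\right) \frac{1}{355} + 94366 \left(- \frac{1}{1238317}\right) = - \frac{31523}{6338525} - \frac{94366}{1238317} = - \frac{637176716941}{7849103262425}$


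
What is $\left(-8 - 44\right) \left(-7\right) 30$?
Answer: $10920$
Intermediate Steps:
$\left(-8 - 44\right) \left(-7\right) 30 = \left(-52\right) \left(-7\right) 30 = 364 \cdot 30 = 10920$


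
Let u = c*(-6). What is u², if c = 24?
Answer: 20736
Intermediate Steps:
u = -144 (u = 24*(-6) = -144)
u² = (-144)² = 20736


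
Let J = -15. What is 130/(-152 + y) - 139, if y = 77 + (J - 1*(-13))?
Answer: -10833/77 ≈ -140.69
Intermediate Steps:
y = 75 (y = 77 + (-15 - 1*(-13)) = 77 + (-15 + 13) = 77 - 2 = 75)
130/(-152 + y) - 139 = 130/(-152 + 75) - 139 = 130/(-77) - 139 = -1/77*130 - 139 = -130/77 - 139 = -10833/77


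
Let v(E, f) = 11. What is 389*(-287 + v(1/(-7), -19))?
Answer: -107364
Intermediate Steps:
389*(-287 + v(1/(-7), -19)) = 389*(-287 + 11) = 389*(-276) = -107364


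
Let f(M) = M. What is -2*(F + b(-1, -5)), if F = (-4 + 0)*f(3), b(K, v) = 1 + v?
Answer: 32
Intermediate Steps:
F = -12 (F = (-4 + 0)*3 = -4*3 = -12)
-2*(F + b(-1, -5)) = -2*(-12 + (1 - 5)) = -2*(-12 - 4) = -2*(-16) = 32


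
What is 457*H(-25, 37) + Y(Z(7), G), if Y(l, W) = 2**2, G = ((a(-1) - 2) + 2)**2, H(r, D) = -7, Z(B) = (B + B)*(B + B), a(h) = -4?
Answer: -3195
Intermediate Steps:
Z(B) = 4*B**2 (Z(B) = (2*B)*(2*B) = 4*B**2)
G = 16 (G = ((-4 - 2) + 2)**2 = (-6 + 2)**2 = (-4)**2 = 16)
Y(l, W) = 4
457*H(-25, 37) + Y(Z(7), G) = 457*(-7) + 4 = -3199 + 4 = -3195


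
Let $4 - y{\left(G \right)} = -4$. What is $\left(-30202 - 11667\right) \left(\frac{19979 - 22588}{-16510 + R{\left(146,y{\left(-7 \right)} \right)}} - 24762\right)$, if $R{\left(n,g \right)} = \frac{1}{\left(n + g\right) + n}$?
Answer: $\frac{5135039354007522}{4952999} \approx 1.0368 \cdot 10^{9}$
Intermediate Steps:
$y{\left(G \right)} = 8$ ($y{\left(G \right)} = 4 - -4 = 4 + 4 = 8$)
$R{\left(n,g \right)} = \frac{1}{g + 2 n}$ ($R{\left(n,g \right)} = \frac{1}{\left(g + n\right) + n} = \frac{1}{g + 2 n}$)
$\left(-30202 - 11667\right) \left(\frac{19979 - 22588}{-16510 + R{\left(146,y{\left(-7 \right)} \right)}} - 24762\right) = \left(-30202 - 11667\right) \left(\frac{19979 - 22588}{-16510 + \frac{1}{8 + 2 \cdot 146}} - 24762\right) = - 41869 \left(- \frac{2609}{-16510 + \frac{1}{8 + 292}} - 24762\right) = - 41869 \left(- \frac{2609}{-16510 + \frac{1}{300}} - 24762\right) = - 41869 \left(- \frac{2609}{- \frac{4952999}{300}} - 24762\right) = - 41869 \left(\left(-2609\right) \left(- \frac{300}{4952999}\right) - 24762\right) = - 41869 \left(\frac{782700}{4952999} - 24762\right) = \left(-41869\right) \left(- \frac{122645378538}{4952999}\right) = \frac{5135039354007522}{4952999}$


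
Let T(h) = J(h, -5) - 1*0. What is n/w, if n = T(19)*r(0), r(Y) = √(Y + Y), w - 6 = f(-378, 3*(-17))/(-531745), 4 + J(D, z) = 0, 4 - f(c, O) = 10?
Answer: 0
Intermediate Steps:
f(c, O) = -6 (f(c, O) = 4 - 1*10 = 4 - 10 = -6)
J(D, z) = -4 (J(D, z) = -4 + 0 = -4)
T(h) = -4 (T(h) = -4 - 1*0 = -4 + 0 = -4)
w = 3190476/531745 (w = 6 - 6/(-531745) = 6 - 6*(-1/531745) = 6 + 6/531745 = 3190476/531745 ≈ 6.0000)
r(Y) = √2*√Y (r(Y) = √(2*Y) = √2*√Y)
n = 0 (n = -4*√2*√0 = -4*√2*0 = -4*0 = 0)
n/w = 0/(3190476/531745) = 0*(531745/3190476) = 0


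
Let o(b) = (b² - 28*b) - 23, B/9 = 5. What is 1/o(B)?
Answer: 1/742 ≈ 0.0013477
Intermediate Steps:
B = 45 (B = 9*5 = 45)
o(b) = -23 + b² - 28*b
1/o(B) = 1/(-23 + 45² - 28*45) = 1/(-23 + 2025 - 1260) = 1/742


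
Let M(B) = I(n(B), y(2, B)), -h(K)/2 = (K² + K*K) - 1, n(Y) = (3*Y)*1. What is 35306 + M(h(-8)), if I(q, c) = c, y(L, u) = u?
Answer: 35052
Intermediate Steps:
n(Y) = 3*Y
h(K) = 2 - 4*K² (h(K) = -2*((K² + K*K) - 1) = -2*((K² + K²) - 1) = -2*(2*K² - 1) = -2*(-1 + 2*K²) = 2 - 4*K²)
M(B) = B
35306 + M(h(-8)) = 35306 + (2 - 4*(-8)²) = 35306 + (2 - 4*64) = 35306 + (2 - 256) = 35306 - 254 = 35052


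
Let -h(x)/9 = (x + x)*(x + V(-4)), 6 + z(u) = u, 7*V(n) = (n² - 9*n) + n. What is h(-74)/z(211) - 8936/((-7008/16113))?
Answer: 1685269073/83804 ≈ 20110.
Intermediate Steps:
V(n) = -8*n/7 + n²/7 (V(n) = ((n² - 9*n) + n)/7 = (n² - 8*n)/7 = -8*n/7 + n²/7)
z(u) = -6 + u
h(x) = -18*x*(48/7 + x) (h(x) = -9*(x + x)*(x + (⅐)*(-4)*(-8 - 4)) = -9*2*x*(x + (⅐)*(-4)*(-12)) = -9*2*x*(x + 48/7) = -9*2*x*(48/7 + x) = -18*x*(48/7 + x))
h(-74)/z(211) - 8936/((-7008/16113)) = (-18/7*(-74)*(48 + 7*(-74)))/(-6 + 211) - 8936/((-7008/16113)) = -18/7*(-74)*(48 - 518)/205 - 8936/((-7008*1/16113)) = -18/7*(-74)*(-470)*(1/205) - 8936/(-2336/5371) = -626040/7*1/205 - 8936*(-5371/2336) = -125208/287 + 5999407/292 = 1685269073/83804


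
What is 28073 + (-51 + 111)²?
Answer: 31673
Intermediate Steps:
28073 + (-51 + 111)² = 28073 + 60² = 28073 + 3600 = 31673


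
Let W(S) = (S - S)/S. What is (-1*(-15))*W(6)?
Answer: 0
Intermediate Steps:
W(S) = 0 (W(S) = 0/S = 0)
(-1*(-15))*W(6) = -1*(-15)*0 = 15*0 = 0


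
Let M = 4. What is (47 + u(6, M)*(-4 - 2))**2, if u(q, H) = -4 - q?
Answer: 11449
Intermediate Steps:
(47 + u(6, M)*(-4 - 2))**2 = (47 + (-4 - 1*6)*(-4 - 2))**2 = (47 + (-4 - 6)*(-6))**2 = (47 - 10*(-6))**2 = (47 + 60)**2 = 107**2 = 11449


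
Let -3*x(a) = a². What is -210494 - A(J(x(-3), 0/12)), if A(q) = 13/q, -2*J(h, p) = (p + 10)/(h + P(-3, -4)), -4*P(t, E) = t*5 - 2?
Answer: -841963/4 ≈ -2.1049e+5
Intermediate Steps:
P(t, E) = ½ - 5*t/4 (P(t, E) = -(t*5 - 2)/4 = -(5*t - 2)/4 = -(-2 + 5*t)/4 = ½ - 5*t/4)
x(a) = -a²/3
J(h, p) = -(10 + p)/(2*(17/4 + h)) (J(h, p) = -(p + 10)/(2*(h + (½ - 5/4*(-3)))) = -(10 + p)/(2*(h + (½ + 15/4))) = -(10 + p)/(2*(h + 17/4)) = -(10 + p)/(2*(17/4 + h)))
-210494 - A(J(x(-3), 0/12)) = -210494 - 13/(2*(-10 - 0/12)/(17 + 4*(-⅓*(-3)²))) = -210494 - 13/(2*(-10 - 0/12)/(17 + 4*(-⅓*9))) = -210494 - 13/(2*(-10 - 1*0)/(17 + 4*(-3))) = -210494 - 13/(2*(-10 + 0)/(17 - 12)) = -210494 - 13/(2*(-10)/5) = -210494 - 13/(2*(⅕)*(-10)) = -210494 - 13/(-4) = -210494 - 13*(-1)/4 = -210494 - 1*(-13/4) = -210494 + 13/4 = -841963/4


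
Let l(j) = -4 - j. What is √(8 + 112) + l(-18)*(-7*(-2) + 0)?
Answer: 196 + 2*√30 ≈ 206.95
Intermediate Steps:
√(8 + 112) + l(-18)*(-7*(-2) + 0) = √(8 + 112) + (-4 - 1*(-18))*(-7*(-2) + 0) = √120 + (-4 + 18)*(14 + 0) = 2*√30 + 14*14 = 2*√30 + 196 = 196 + 2*√30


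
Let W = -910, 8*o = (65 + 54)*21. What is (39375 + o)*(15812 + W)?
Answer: 2365685049/4 ≈ 5.9142e+8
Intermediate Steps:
o = 2499/8 (o = ((65 + 54)*21)/8 = (119*21)/8 = (1/8)*2499 = 2499/8 ≈ 312.38)
(39375 + o)*(15812 + W) = (39375 + 2499/8)*(15812 - 910) = (317499/8)*14902 = 2365685049/4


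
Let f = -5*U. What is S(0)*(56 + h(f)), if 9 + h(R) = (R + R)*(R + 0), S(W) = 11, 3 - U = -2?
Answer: 14267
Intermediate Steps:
U = 5 (U = 3 - 1*(-2) = 3 + 2 = 5)
f = -25 (f = -5*5 = -25)
h(R) = -9 + 2*R**2 (h(R) = -9 + (R + R)*(R + 0) = -9 + (2*R)*R = -9 + 2*R**2)
S(0)*(56 + h(f)) = 11*(56 + (-9 + 2*(-25)**2)) = 11*(56 + (-9 + 2*625)) = 11*(56 + (-9 + 1250)) = 11*(56 + 1241) = 11*1297 = 14267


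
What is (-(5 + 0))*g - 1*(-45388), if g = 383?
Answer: 43473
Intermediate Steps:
(-(5 + 0))*g - 1*(-45388) = -(5 + 0)*383 - 1*(-45388) = -1*5*383 + 45388 = -5*383 + 45388 = -1915 + 45388 = 43473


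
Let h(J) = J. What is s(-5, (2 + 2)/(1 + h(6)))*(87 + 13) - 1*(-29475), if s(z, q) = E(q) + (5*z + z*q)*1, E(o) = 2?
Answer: 188225/7 ≈ 26889.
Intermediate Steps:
s(z, q) = 2 + 5*z + q*z (s(z, q) = 2 + (5*z + z*q)*1 = 2 + (5*z + q*z)*1 = 2 + (5*z + q*z) = 2 + 5*z + q*z)
s(-5, (2 + 2)/(1 + h(6)))*(87 + 13) - 1*(-29475) = (2 + 5*(-5) + ((2 + 2)/(1 + 6))*(-5))*(87 + 13) - 1*(-29475) = (2 - 25 + (4/7)*(-5))*100 + 29475 = (2 - 25 - 20/7)*100 + 29475 = -181/7*100 + 29475 = -18100/7 + 29475 = 188225/7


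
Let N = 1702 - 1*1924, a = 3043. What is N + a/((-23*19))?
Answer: -100057/437 ≈ -228.96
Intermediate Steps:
N = -222 (N = 1702 - 1924 = -222)
N + a/((-23*19)) = -222 + 3043/((-23*19)) = -222 + 3043/(-437) = -222 + 3043*(-1/437) = -222 - 3043/437 = -100057/437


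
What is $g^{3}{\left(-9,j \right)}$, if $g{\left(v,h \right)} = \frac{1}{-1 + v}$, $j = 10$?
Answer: $- \frac{1}{1000} \approx -0.001$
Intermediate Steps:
$g^{3}{\left(-9,j \right)} = \left(\frac{1}{-1 - 9}\right)^{3} = \left(\frac{1}{-10}\right)^{3} = \left(- \frac{1}{10}\right)^{3} = - \frac{1}{1000}$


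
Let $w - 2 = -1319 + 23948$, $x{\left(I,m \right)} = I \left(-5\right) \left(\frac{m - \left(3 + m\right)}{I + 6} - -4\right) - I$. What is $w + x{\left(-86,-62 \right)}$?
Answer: $\frac{195625}{8} \approx 24453.0$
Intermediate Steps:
$x{\left(I,m \right)} = - I - 5 I \left(4 - \frac{3}{6 + I}\right)$ ($x{\left(I,m \right)} = - 5 I \left(- \frac{3}{6 + I} + 4\right) - I = - 5 I \left(4 - \frac{3}{6 + I}\right) - I = - I - 5 I \left(4 - \frac{3}{6 + I}\right)$)
$w = 22631$ ($w = 2 + \left(-1319 + 23948\right) = 2 + 22629 = 22631$)
$w + x{\left(-86,-62 \right)} = 22631 - - \frac{258 \left(37 + 7 \left(-86\right)\right)}{6 - 86} = 22631 - - \frac{258 \left(37 - 602\right)}{-80} = 22631 - \left(-258\right) \left(- \frac{1}{80}\right) \left(-565\right) = 22631 + \frac{14577}{8} = \frac{195625}{8}$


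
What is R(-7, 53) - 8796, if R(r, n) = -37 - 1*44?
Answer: -8877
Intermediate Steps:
R(r, n) = -81 (R(r, n) = -37 - 44 = -81)
R(-7, 53) - 8796 = -81 - 8796 = -8877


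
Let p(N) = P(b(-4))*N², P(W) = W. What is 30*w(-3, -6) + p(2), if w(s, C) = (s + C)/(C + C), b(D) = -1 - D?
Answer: 69/2 ≈ 34.500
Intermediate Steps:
w(s, C) = (C + s)/(2*C) (w(s, C) = (C + s)/((2*C)) = (C + s)*(1/(2*C)) = (C + s)/(2*C))
p(N) = 3*N² (p(N) = (-1 - 1*(-4))*N² = (-1 + 4)*N² = 3*N²)
30*w(-3, -6) + p(2) = 30*((½)*(-6 - 3)/(-6)) + 3*2² = 30*((½)*(-⅙)*(-9)) + 3*4 = 30*(¾) + 12 = 45/2 + 12 = 69/2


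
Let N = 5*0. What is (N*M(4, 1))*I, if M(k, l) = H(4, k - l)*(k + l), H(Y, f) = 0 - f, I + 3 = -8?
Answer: 0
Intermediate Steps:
I = -11 (I = -3 - 8 = -11)
N = 0
H(Y, f) = -f
M(k, l) = (k + l)*(l - k) (M(k, l) = (-(k - l))*(k + l) = (l - k)*(k + l) = (k + l)*(l - k))
(N*M(4, 1))*I = (0*(1**2 - 1*4**2))*(-11) = (0*(1 - 1*16))*(-11) = (0*(1 - 16))*(-11) = (0*(-15))*(-11) = 0*(-11) = 0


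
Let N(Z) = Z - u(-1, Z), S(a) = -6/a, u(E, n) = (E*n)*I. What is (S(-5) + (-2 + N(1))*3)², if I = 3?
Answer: 1296/25 ≈ 51.840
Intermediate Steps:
u(E, n) = 3*E*n (u(E, n) = (E*n)*3 = 3*E*n)
N(Z) = 4*Z (N(Z) = Z - 3*(-1)*Z = Z - (-3)*Z = Z + 3*Z = 4*Z)
(S(-5) + (-2 + N(1))*3)² = (-6/(-5) + (-2 + 4*1)*3)² = (-6*(-⅕) + (-2 + 4)*3)² = (6/5 + 2*3)² = (6/5 + 6)² = (36/5)² = 1296/25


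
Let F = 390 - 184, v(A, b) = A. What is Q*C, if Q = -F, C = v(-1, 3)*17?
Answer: 3502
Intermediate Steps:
F = 206
C = -17 (C = -1*17 = -17)
Q = -206 (Q = -1*206 = -206)
Q*C = -206*(-17) = 3502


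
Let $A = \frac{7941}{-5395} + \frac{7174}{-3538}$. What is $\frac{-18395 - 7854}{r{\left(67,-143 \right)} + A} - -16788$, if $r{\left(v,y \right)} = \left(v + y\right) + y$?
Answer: $\frac{35899527138127}{2123481839} \approx 16906.0$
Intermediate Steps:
$r{\left(v,y \right)} = v + 2 y$
$A = - \frac{33399494}{9543755}$ ($A = 7941 \left(- \frac{1}{5395}\right) + 7174 \left(- \frac{1}{3538}\right) = - \frac{7941}{5395} - \frac{3587}{1769} = - \frac{33399494}{9543755} \approx -3.4996$)
$\frac{-18395 - 7854}{r{\left(67,-143 \right)} + A} - -16788 = \frac{-18395 - 7854}{\left(67 + 2 \left(-143\right)\right) - \frac{33399494}{9543755}} - -16788 = - \frac{26249}{\left(67 - 286\right) - \frac{33399494}{9543755}} + 16788 = - \frac{26249}{-219 - \frac{33399494}{9543755}} + 16788 = - \frac{26249}{- \frac{2123481839}{9543755}} + 16788 = \left(-26249\right) \left(- \frac{9543755}{2123481839}\right) + 16788 = \frac{250514024995}{2123481839} + 16788 = \frac{35899527138127}{2123481839}$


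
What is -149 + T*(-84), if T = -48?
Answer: 3883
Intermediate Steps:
-149 + T*(-84) = -149 - 48*(-84) = -149 + 4032 = 3883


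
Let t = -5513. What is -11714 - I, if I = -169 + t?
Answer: -6032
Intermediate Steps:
I = -5682 (I = -169 - 5513 = -5682)
-11714 - I = -11714 - 1*(-5682) = -11714 + 5682 = -6032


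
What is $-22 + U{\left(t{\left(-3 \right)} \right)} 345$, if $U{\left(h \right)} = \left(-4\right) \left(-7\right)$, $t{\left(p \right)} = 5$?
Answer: $9638$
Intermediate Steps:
$U{\left(h \right)} = 28$
$-22 + U{\left(t{\left(-3 \right)} \right)} 345 = -22 + 28 \cdot 345 = -22 + 9660 = 9638$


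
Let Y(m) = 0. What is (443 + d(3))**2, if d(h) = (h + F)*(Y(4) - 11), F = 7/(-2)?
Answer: 804609/4 ≈ 2.0115e+5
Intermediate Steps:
F = -7/2 (F = 7*(-1/2) = -7/2 ≈ -3.5000)
d(h) = 77/2 - 11*h (d(h) = (h - 7/2)*(0 - 11) = (-7/2 + h)*(-11) = 77/2 - 11*h)
(443 + d(3))**2 = (443 + (77/2 - 11*3))**2 = (443 + (77/2 - 33))**2 = (443 + 11/2)**2 = (897/2)**2 = 804609/4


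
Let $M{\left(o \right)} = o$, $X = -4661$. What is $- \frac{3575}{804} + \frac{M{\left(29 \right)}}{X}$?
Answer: $- \frac{16686391}{3747444} \approx -4.4527$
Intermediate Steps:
$- \frac{3575}{804} + \frac{M{\left(29 \right)}}{X} = - \frac{3575}{804} + \frac{29}{-4661} = \left(-3575\right) \frac{1}{804} + 29 \left(- \frac{1}{4661}\right) = - \frac{3575}{804} - \frac{29}{4661} = - \frac{16686391}{3747444}$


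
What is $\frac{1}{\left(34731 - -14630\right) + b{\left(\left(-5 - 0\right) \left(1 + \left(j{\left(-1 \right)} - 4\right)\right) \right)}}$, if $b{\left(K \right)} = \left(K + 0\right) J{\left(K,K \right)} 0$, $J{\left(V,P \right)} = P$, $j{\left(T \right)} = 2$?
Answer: $\frac{1}{49361} \approx 2.0259 \cdot 10^{-5}$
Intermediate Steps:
$b{\left(K \right)} = 0$ ($b{\left(K \right)} = \left(K + 0\right) K 0 = K K 0 = K^{2} \cdot 0 = 0$)
$\frac{1}{\left(34731 - -14630\right) + b{\left(\left(-5 - 0\right) \left(1 + \left(j{\left(-1 \right)} - 4\right)\right) \right)}} = \frac{1}{\left(34731 - -14630\right) + 0} = \frac{1}{\left(34731 + 14630\right) + 0} = \frac{1}{49361 + 0} = \frac{1}{49361}$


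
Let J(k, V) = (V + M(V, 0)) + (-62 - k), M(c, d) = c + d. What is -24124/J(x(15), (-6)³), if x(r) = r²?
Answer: 24124/719 ≈ 33.552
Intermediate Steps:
J(k, V) = -62 - k + 2*V (J(k, V) = (V + (V + 0)) + (-62 - k) = (V + V) + (-62 - k) = 2*V + (-62 - k) = -62 - k + 2*V)
-24124/J(x(15), (-6)³) = -24124/(-62 - 1*15² + 2*(-6)³) = -24124/(-62 - 1*225 + 2*(-216)) = -24124/(-62 - 225 - 432) = -24124/(-719) = -24124*(-1/719) = 24124/719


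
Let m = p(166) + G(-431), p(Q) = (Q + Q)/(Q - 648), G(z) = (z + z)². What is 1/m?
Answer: 241/179073438 ≈ 1.3458e-6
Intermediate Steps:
G(z) = 4*z² (G(z) = (2*z)² = 4*z²)
p(Q) = 2*Q/(-648 + Q) (p(Q) = (2*Q)/(-648 + Q) = 2*Q/(-648 + Q))
m = 179073438/241 (m = 2*166/(-648 + 166) + 4*(-431)² = 2*166/(-482) + 4*185761 = 2*166*(-1/482) + 743044 = -166/241 + 743044 = 179073438/241 ≈ 7.4304e+5)
1/m = 1/(179073438/241) = 241/179073438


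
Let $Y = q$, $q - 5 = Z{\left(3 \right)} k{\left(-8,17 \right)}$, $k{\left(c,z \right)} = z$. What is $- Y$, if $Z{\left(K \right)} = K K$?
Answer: $-158$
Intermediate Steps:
$Z{\left(K \right)} = K^{2}$
$q = 158$ ($q = 5 + 3^{2} \cdot 17 = 5 + 9 \cdot 17 = 5 + 153 = 158$)
$Y = 158$
$- Y = \left(-1\right) 158 = -158$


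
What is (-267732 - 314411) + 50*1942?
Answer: -485043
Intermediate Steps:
(-267732 - 314411) + 50*1942 = -582143 + 97100 = -485043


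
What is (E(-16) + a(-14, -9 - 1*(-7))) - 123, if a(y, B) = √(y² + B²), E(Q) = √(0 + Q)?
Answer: -123 + 4*I + 10*√2 ≈ -108.86 + 4.0*I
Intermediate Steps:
E(Q) = √Q
a(y, B) = √(B² + y²)
(E(-16) + a(-14, -9 - 1*(-7))) - 123 = (√(-16) + √((-9 - 1*(-7))² + (-14)²)) - 123 = (4*I + √((-9 + 7)² + 196)) - 123 = (4*I + √((-2)² + 196)) - 123 = (4*I + √(4 + 196)) - 123 = (4*I + √200) - 123 = (4*I + 10*√2) - 123 = -123 + 4*I + 10*√2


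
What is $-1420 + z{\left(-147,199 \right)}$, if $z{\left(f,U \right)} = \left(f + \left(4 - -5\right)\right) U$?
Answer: $-28882$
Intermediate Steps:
$z{\left(f,U \right)} = U \left(9 + f\right)$ ($z{\left(f,U \right)} = \left(f + \left(4 + 5\right)\right) U = \left(f + 9\right) U = \left(9 + f\right) U = U \left(9 + f\right)$)
$-1420 + z{\left(-147,199 \right)} = -1420 + 199 \left(9 - 147\right) = -1420 + 199 \left(-138\right) = -1420 - 27462 = -28882$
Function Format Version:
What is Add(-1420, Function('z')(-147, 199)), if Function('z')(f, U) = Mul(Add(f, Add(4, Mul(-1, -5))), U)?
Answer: -28882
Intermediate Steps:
Function('z')(f, U) = Mul(U, Add(9, f)) (Function('z')(f, U) = Mul(Add(f, Add(4, 5)), U) = Mul(Add(f, 9), U) = Mul(Add(9, f), U) = Mul(U, Add(9, f)))
Add(-1420, Function('z')(-147, 199)) = Add(-1420, Mul(199, Add(9, -147))) = Add(-1420, Mul(199, -138)) = Add(-1420, -27462) = -28882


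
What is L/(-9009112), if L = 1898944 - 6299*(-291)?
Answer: -3731953/9009112 ≈ -0.41424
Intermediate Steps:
L = 3731953 (L = 1898944 + 1833009 = 3731953)
L/(-9009112) = 3731953/(-9009112) = 3731953*(-1/9009112) = -3731953/9009112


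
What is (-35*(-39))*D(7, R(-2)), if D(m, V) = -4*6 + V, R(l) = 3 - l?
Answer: -25935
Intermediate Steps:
D(m, V) = -24 + V
(-35*(-39))*D(7, R(-2)) = (-35*(-39))*(-24 + (3 - 1*(-2))) = 1365*(-24 + (3 + 2)) = 1365*(-24 + 5) = 1365*(-19) = -25935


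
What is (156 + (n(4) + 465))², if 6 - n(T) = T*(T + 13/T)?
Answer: 357604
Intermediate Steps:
n(T) = 6 - T*(T + 13/T)
(156 + (n(4) + 465))² = (156 + ((-7 - 1*4²) + 465))² = (156 + ((-7 - 1*16) + 465))² = (156 + ((-7 - 16) + 465))² = (156 + (-23 + 465))² = (156 + 442)² = 598² = 357604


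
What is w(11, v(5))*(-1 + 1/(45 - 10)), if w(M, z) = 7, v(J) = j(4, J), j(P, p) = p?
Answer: -34/5 ≈ -6.8000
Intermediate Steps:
v(J) = J
w(11, v(5))*(-1 + 1/(45 - 10)) = 7*(-1 + 1/(45 - 10)) = 7*(-1 + 1/35) = 7*(-34/35) = -34/5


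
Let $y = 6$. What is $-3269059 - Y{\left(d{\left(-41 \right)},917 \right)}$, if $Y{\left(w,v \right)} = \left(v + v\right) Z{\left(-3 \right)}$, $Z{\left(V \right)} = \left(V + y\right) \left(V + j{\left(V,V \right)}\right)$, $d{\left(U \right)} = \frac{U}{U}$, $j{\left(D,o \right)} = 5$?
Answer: $-3280063$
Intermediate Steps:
$d{\left(U \right)} = 1$
$Z{\left(V \right)} = \left(5 + V\right) \left(6 + V\right)$ ($Z{\left(V \right)} = \left(V + 6\right) \left(V + 5\right) = \left(6 + V\right) \left(5 + V\right) = \left(5 + V\right) \left(6 + V\right)$)
$Y{\left(w,v \right)} = 12 v$ ($Y{\left(w,v \right)} = \left(v + v\right) \left(30 + \left(-3\right)^{2} + 11 \left(-3\right)\right) = 2 v \left(30 + 9 - 33\right) = 2 v 6 = 12 v$)
$-3269059 - Y{\left(d{\left(-41 \right)},917 \right)} = -3269059 - 12 \cdot 917 = -3269059 - 11004 = -3280063$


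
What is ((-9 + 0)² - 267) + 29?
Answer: -157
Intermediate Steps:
((-9 + 0)² - 267) + 29 = ((-9)² - 267) + 29 = (81 - 267) + 29 = -186 + 29 = -157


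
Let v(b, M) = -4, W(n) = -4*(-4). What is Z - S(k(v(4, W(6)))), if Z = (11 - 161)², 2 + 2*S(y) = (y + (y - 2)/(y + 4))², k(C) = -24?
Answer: 4448671/200 ≈ 22243.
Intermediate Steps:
W(n) = 16
S(y) = -1 + (y + (-2 + y)/(4 + y))²/2 (S(y) = -1 + (y + (y - 2)/(y + 4))²/2 = -1 + (y + (-2 + y)/(4 + y))²/2)
Z = 22500 (Z = (-150)² = 22500)
Z - S(k(v(4, W(6)))) = 22500 - (-1 + (-2 + (-24)² + 5*(-24))²/(2*(4 - 24)²)) = 22500 - (-1 + (½)*(-2 + 576 - 120)²/(-20)²) = 22500 - (-1 + (½)*(1/400)*454²) = 22500 - (-1 + (½)*(1/400)*206116) = 22500 - (-1 + 51529/200) = 22500 - 1*51329/200 = 22500 - 51329/200 = 4448671/200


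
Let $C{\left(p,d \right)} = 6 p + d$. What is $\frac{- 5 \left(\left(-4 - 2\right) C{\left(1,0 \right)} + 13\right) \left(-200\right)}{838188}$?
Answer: $- \frac{5750}{209547} \approx -0.02744$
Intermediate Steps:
$C{\left(p,d \right)} = d + 6 p$
$\frac{- 5 \left(\left(-4 - 2\right) C{\left(1,0 \right)} + 13\right) \left(-200\right)}{838188} = \frac{- 5 \left(\left(-4 - 2\right) \left(0 + 6 \cdot 1\right) + 13\right) \left(-200\right)}{838188} = - 5 \left(\left(-4 - 2\right) \left(0 + 6\right) + 13\right) \left(-200\right) \frac{1}{838188} = - 5 \left(\left(-6\right) 6 + 13\right) \left(-200\right) \frac{1}{838188} = - 5 \left(-36 + 13\right) \left(-200\right) \frac{1}{838188} = \left(-5\right) \left(-23\right) \left(-200\right) \frac{1}{838188} = 115 \left(-200\right) \frac{1}{838188} = \left(-23000\right) \frac{1}{838188} = - \frac{5750}{209547}$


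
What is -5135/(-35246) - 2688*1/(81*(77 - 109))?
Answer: 1125533/951642 ≈ 1.1827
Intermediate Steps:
-5135/(-35246) - 2688*1/(81*(77 - 109)) = -5135*(-1/35246) - 2688/(81*(-32)) = 5135/35246 - 2688/(-2592) = 5135/35246 - 2688*(-1/2592) = 5135/35246 + 28/27 = 1125533/951642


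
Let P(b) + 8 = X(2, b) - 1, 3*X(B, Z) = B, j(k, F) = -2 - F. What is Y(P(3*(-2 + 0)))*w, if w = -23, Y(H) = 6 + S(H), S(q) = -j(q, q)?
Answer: 23/3 ≈ 7.6667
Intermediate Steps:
X(B, Z) = B/3
S(q) = 2 + q (S(q) = -(-2 - q) = 2 + q)
P(b) = -25/3 (P(b) = -8 + ((⅓)*2 - 1) = -8 + (⅔ - 1) = -8 - ⅓ = -25/3)
Y(H) = 8 + H (Y(H) = 6 + (2 + H) = 8 + H)
Y(P(3*(-2 + 0)))*w = (8 - 25/3)*(-23) = -⅓*(-23) = 23/3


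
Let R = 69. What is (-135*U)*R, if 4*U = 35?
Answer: -326025/4 ≈ -81506.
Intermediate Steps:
U = 35/4 (U = (¼)*35 = 35/4 ≈ 8.7500)
(-135*U)*R = -135*35/4*69 = -4725/4*69 = -326025/4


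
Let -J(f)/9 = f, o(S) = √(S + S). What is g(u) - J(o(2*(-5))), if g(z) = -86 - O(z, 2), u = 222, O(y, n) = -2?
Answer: -84 + 18*I*√5 ≈ -84.0 + 40.249*I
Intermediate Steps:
o(S) = √2*√S (o(S) = √(2*S) = √2*√S)
J(f) = -9*f
g(z) = -84 (g(z) = -86 - 1*(-2) = -86 + 2 = -84)
g(u) - J(o(2*(-5))) = -84 - (-9)*√2*√(2*(-5)) = -84 - (-9)*√2*√(-10) = -84 - (-9)*√2*(I*√10) = -84 - (-9)*2*I*√5 = -84 - (-18)*I*√5 = -84 + 18*I*√5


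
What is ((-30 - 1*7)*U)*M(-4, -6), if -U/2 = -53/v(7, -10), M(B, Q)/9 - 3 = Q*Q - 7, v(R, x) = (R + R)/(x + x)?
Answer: 11295360/7 ≈ 1.6136e+6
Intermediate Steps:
v(R, x) = R/x (v(R, x) = (2*R)/((2*x)) = (2*R)*(1/(2*x)) = R/x)
M(B, Q) = -36 + 9*Q² (M(B, Q) = 27 + 9*(Q*Q - 7) = 27 + 9*(Q² - 7) = 27 + 9*(-7 + Q²) = 27 + (-63 + 9*Q²) = -36 + 9*Q²)
U = -1060/7 (U = -(-106)/(7/(-10)) = -(-106)/(7*(-⅒)) = -(-106)/(-7/10) = -(-106)*(-10)/7 = -2*530/7 = -1060/7 ≈ -151.43)
((-30 - 1*7)*U)*M(-4, -6) = ((-30 - 1*7)*(-1060/7))*(-36 + 9*(-6)²) = ((-30 - 7)*(-1060/7))*(-36 + 9*36) = (-37*(-1060/7))*(-36 + 324) = (39220/7)*288 = 11295360/7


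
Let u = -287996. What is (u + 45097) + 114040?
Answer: -128859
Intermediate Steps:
(u + 45097) + 114040 = (-287996 + 45097) + 114040 = -242899 + 114040 = -128859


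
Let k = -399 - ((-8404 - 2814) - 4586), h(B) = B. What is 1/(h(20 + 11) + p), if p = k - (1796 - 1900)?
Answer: 1/15540 ≈ 6.4350e-5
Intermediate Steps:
k = 15405 (k = -399 - (-11218 - 4586) = -399 - 1*(-15804) = -399 + 15804 = 15405)
p = 15509 (p = 15405 - (1796 - 1900) = 15405 - 1*(-104) = 15405 + 104 = 15509)
1/(h(20 + 11) + p) = 1/((20 + 11) + 15509) = 1/(31 + 15509) = 1/15540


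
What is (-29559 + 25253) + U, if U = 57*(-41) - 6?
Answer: -6649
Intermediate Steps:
U = -2343 (U = -2337 - 6 = -2343)
(-29559 + 25253) + U = (-29559 + 25253) - 2343 = -4306 - 2343 = -6649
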